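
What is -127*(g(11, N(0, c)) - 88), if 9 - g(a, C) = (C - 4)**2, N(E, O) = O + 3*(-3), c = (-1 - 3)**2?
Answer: 11176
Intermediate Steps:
c = 16 (c = (-4)**2 = 16)
N(E, O) = -9 + O (N(E, O) = O - 9 = -9 + O)
g(a, C) = 9 - (-4 + C)**2 (g(a, C) = 9 - (C - 4)**2 = 9 - (-4 + C)**2)
-127*(g(11, N(0, c)) - 88) = -127*((9 - (-4 + (-9 + 16))**2) - 88) = -127*((9 - (-4 + 7)**2) - 88) = -127*((9 - 1*3**2) - 88) = -127*((9 - 1*9) - 88) = -127*((9 - 9) - 88) = -127*(0 - 88) = -127*(-88) = 11176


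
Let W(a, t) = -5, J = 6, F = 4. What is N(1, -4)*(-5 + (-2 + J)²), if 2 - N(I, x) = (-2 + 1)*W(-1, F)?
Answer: -33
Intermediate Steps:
N(I, x) = -3 (N(I, x) = 2 - (-2 + 1)*(-5) = 2 - (-1)*(-5) = 2 - 1*5 = 2 - 5 = -3)
N(1, -4)*(-5 + (-2 + J)²) = -3*(-5 + (-2 + 6)²) = -3*(-5 + 4²) = -3*(-5 + 16) = -3*11 = -33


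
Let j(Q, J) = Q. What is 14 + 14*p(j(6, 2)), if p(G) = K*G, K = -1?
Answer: -70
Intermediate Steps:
p(G) = -G
14 + 14*p(j(6, 2)) = 14 + 14*(-1*6) = 14 + 14*(-6) = 14 - 84 = -70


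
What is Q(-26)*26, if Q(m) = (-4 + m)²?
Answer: 23400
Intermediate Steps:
Q(-26)*26 = (-4 - 26)²*26 = (-30)²*26 = 900*26 = 23400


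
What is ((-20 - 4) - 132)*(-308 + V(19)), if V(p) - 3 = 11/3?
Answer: 47008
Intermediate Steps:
V(p) = 20/3 (V(p) = 3 + 11/3 = 20/3)
((-20 - 4) - 132)*(-308 + V(19)) = ((-20 - 4) - 132)*(-308 + 20/3) = (-24 - 132)*(-904/3) = -156*(-904/3) = 47008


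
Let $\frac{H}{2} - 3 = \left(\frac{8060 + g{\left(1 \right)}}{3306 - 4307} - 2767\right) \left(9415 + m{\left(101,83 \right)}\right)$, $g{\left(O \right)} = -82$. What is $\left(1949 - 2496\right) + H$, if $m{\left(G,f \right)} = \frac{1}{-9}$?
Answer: $- \frac{12070352911}{231} \approx -5.2253 \cdot 10^{7}$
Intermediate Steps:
$m{\left(G,f \right)} = - \frac{1}{9}$
$H = - \frac{12070226554}{231}$ ($H = 6 + 2 \left(\frac{8060 - 82}{3306 - 4307} - 2767\right) \left(9415 - \frac{1}{9}\right) = 6 + 2 \left(\frac{7978}{-1001} + \left(-5209 + 2442\right)\right) \frac{84734}{9} = 6 + 2 \left(7978 \left(- \frac{1}{1001}\right) - 2767\right) \frac{84734}{9} = 6 + 2 \left(- \frac{7978}{1001} - 2767\right) \frac{84734}{9} = 6 + 2 \left(\left(- \frac{2777745}{1001}\right) \frac{84734}{9}\right) = 6 + 2 \left(- \frac{6035113970}{231}\right) = 6 - \frac{12070227940}{231} = - \frac{12070226554}{231} \approx -5.2252 \cdot 10^{7}$)
$\left(1949 - 2496\right) + H = \left(1949 - 2496\right) - \frac{12070226554}{231} = -547 - \frac{12070226554}{231} = - \frac{12070352911}{231}$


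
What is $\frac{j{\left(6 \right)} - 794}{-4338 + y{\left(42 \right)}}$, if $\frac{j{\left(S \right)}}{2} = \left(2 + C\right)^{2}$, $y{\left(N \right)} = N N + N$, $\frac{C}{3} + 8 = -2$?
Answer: $- \frac{129}{422} \approx -0.30569$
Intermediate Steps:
$C = -30$ ($C = -24 + 3 \left(-2\right) = -24 - 6 = -30$)
$y{\left(N \right)} = N + N^{2}$ ($y{\left(N \right)} = N^{2} + N = N + N^{2}$)
$j{\left(S \right)} = 1568$ ($j{\left(S \right)} = 2 \left(2 - 30\right)^{2} = 2 \left(-28\right)^{2} = 2 \cdot 784 = 1568$)
$\frac{j{\left(6 \right)} - 794}{-4338 + y{\left(42 \right)}} = \frac{1568 - 794}{-4338 + 42 \left(1 + 42\right)} = \frac{774}{-4338 + 42 \cdot 43} = \frac{774}{-4338 + 1806} = \frac{774}{-2532} = 774 \left(- \frac{1}{2532}\right) = - \frac{129}{422}$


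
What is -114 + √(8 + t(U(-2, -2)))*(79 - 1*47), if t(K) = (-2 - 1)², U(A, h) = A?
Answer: -114 + 32*√17 ≈ 17.939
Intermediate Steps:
t(K) = 9 (t(K) = (-3)² = 9)
-114 + √(8 + t(U(-2, -2)))*(79 - 1*47) = -114 + √(8 + 9)*(79 - 1*47) = -114 + √17*(79 - 47) = -114 + √17*32 = -114 + 32*√17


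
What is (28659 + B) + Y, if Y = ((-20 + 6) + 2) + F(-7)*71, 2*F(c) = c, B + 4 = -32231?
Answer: -7673/2 ≈ -3836.5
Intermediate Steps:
B = -32235 (B = -4 - 32231 = -32235)
F(c) = c/2
Y = -521/2 (Y = ((-20 + 6) + 2) + ((½)*(-7))*71 = (-14 + 2) - 7/2*71 = -12 - 497/2 = -521/2 ≈ -260.50)
(28659 + B) + Y = (28659 - 32235) - 521/2 = -3576 - 521/2 = -7673/2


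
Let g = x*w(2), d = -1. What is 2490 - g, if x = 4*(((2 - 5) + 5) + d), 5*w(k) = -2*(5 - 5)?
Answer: 2490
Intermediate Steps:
w(k) = 0 (w(k) = (-2*(5 - 5))/5 = (-2*0)/5 = (⅕)*0 = 0)
x = 4 (x = 4*(((2 - 5) + 5) - 1) = 4*((-3 + 5) - 1) = 4*(2 - 1) = 4*1 = 4)
g = 0 (g = 4*0 = 0)
2490 - g = 2490 - 1*0 = 2490 + 0 = 2490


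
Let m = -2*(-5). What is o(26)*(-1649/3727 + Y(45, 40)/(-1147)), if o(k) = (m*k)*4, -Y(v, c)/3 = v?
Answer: -1443788320/4274869 ≈ -337.74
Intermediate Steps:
m = 10
Y(v, c) = -3*v
o(k) = 40*k (o(k) = (10*k)*4 = 40*k)
o(26)*(-1649/3727 + Y(45, 40)/(-1147)) = (40*26)*(-1649/3727 - 3*45/(-1147)) = 1040*(-1649*1/3727 - 135*(-1/1147)) = 1040*(-1649/3727 + 135/1147) = 1040*(-1388258/4274869) = -1443788320/4274869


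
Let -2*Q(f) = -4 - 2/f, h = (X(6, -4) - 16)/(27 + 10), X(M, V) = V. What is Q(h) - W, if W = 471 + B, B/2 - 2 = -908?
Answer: 26823/20 ≈ 1341.2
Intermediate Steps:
B = -1812 (B = 4 + 2*(-908) = 4 - 1816 = -1812)
h = -20/37 (h = (-4 - 16)/(27 + 10) = -20/37 ≈ -0.54054)
Q(f) = 2 + 1/f (Q(f) = -(-4 - 2/f)/2 = 2 + 1/f)
W = -1341 (W = 471 - 1812 = -1341)
Q(h) - W = (2 + 1/(-20/37)) - 1*(-1341) = (2 - 37/20) + 1341 = 3/20 + 1341 = 26823/20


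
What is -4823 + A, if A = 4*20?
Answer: -4743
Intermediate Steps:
A = 80
-4823 + A = -4823 + 80 = -4743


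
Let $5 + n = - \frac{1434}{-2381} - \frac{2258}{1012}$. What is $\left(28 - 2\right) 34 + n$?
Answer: $\frac{1057044349}{1204786} \approx 877.37$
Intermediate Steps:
$n = - \frac{7986475}{1204786}$ ($n = -5 - \left(- \frac{1434}{2381} + \frac{1129}{506}\right) = -5 - \frac{1962545}{1204786} = - \frac{7986475}{1204786} \approx -6.629$)
$\left(28 - 2\right) 34 + n = \left(28 - 2\right) 34 - \frac{7986475}{1204786} = 26 \cdot 34 - \frac{7986475}{1204786} = 884 - \frac{7986475}{1204786} = \frac{1057044349}{1204786}$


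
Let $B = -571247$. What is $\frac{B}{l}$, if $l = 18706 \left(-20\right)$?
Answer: $\frac{571247}{374120} \approx 1.5269$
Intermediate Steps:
$l = -374120$
$\frac{B}{l} = - \frac{571247}{-374120} = \left(-571247\right) \left(- \frac{1}{374120}\right) = \frac{571247}{374120}$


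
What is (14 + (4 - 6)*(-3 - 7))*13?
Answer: 442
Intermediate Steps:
(14 + (4 - 6)*(-3 - 7))*13 = (14 - 2*(-10))*13 = (14 + 20)*13 = 34*13 = 442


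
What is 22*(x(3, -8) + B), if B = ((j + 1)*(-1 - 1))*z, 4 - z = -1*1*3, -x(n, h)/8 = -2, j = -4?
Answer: 1276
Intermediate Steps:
x(n, h) = 16 (x(n, h) = -8*(-2) = 16)
z = 7 (z = 4 - (-1*1)*3 = 4 - (-1)*3 = 4 - 1*(-3) = 4 + 3 = 7)
B = 42 (B = ((-4 + 1)*(-1 - 1))*7 = -3*(-2)*7 = 6*7 = 42)
22*(x(3, -8) + B) = 22*(16 + 42) = 22*58 = 1276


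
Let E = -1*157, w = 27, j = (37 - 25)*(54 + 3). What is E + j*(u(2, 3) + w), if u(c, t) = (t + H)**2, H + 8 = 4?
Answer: 18995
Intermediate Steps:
H = -4 (H = -8 + 4 = -4)
u(c, t) = (-4 + t)**2 (u(c, t) = (t - 4)**2 = (-4 + t)**2)
j = 684 (j = 12*57 = 684)
E = -157
E + j*(u(2, 3) + w) = -157 + 684*((-4 + 3)**2 + 27) = -157 + 684*((-1)**2 + 27) = -157 + 684*(1 + 27) = -157 + 684*28 = -157 + 19152 = 18995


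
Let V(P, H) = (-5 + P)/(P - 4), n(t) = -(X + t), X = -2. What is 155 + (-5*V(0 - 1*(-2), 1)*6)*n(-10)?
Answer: -385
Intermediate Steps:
n(t) = 2 - t (n(t) = -(-2 + t) = 2 - t)
V(P, H) = (-5 + P)/(-4 + P)
155 + (-5*V(0 - 1*(-2), 1)*6)*n(-10) = 155 + (-5*(-5 + (0 - 1*(-2)))/(-4 + (0 - 1*(-2)))*6)*(2 - 1*(-10)) = 155 + (-5*(-5 + (0 + 2))/(-4 + (0 + 2))*6)*(2 + 10) = 155 + (-5*(-5 + 2)/(-4 + 2)*6)*12 = 155 + (-5*(-3)/(-2)*6)*12 = 155 + (-(-5)*(-3)/2*6)*12 = 155 + (-5*3/2*6)*12 = 155 - 15/2*6*12 = 155 - 45*12 = 155 - 540 = -385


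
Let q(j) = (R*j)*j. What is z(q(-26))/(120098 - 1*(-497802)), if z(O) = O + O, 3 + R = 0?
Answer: -1014/154475 ≈ -0.0065642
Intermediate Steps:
R = -3 (R = -3 + 0 = -3)
q(j) = -3*j**2 (q(j) = (-3*j)*j = -3*j**2)
z(O) = 2*O
z(q(-26))/(120098 - 1*(-497802)) = (2*(-3*(-26)**2))/(120098 - 1*(-497802)) = (2*(-3*676))/(120098 + 497802) = (2*(-2028))/617900 = -4056*1/617900 = -1014/154475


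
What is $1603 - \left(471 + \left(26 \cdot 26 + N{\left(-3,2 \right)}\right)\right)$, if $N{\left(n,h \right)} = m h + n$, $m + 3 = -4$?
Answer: $473$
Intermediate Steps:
$m = -7$ ($m = -3 - 4 = -7$)
$N{\left(n,h \right)} = n - 7 h$ ($N{\left(n,h \right)} = - 7 h + n = n - 7 h$)
$1603 - \left(471 + \left(26 \cdot 26 + N{\left(-3,2 \right)}\right)\right) = 1603 - \left(471 + \left(26 \cdot 26 - 17\right)\right) = 1603 - \left(471 + \left(676 - 17\right)\right) = 1603 - \left(471 + 659\right) = 1603 - 1130 = 473$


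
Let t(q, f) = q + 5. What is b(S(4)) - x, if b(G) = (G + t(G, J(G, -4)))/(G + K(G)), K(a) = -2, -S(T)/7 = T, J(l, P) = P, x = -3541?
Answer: 35427/10 ≈ 3542.7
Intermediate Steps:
S(T) = -7*T
t(q, f) = 5 + q
b(G) = (5 + 2*G)/(-2 + G) (b(G) = (G + (5 + G))/(G - 2) = (5 + 2*G)/(-2 + G))
b(S(4)) - x = (5 + 2*(-7*4))/(-2 - 7*4) - 1*(-3541) = (5 + 2*(-28))/(-2 - 28) + 3541 = (5 - 56)/(-30) + 3541 = -1/30*(-51) + 3541 = 17/10 + 3541 = 35427/10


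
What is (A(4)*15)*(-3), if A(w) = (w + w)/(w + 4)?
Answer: -45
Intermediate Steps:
A(w) = 2*w/(4 + w) (A(w) = (2*w)/(4 + w) = 2*w/(4 + w))
(A(4)*15)*(-3) = ((2*4/(4 + 4))*15)*(-3) = ((2*4/8)*15)*(-3) = ((2*4*(⅛))*15)*(-3) = (1*15)*(-3) = 15*(-3) = -45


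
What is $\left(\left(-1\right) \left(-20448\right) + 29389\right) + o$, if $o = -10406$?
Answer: $39431$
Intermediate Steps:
$\left(\left(-1\right) \left(-20448\right) + 29389\right) + o = \left(\left(-1\right) \left(-20448\right) + 29389\right) - 10406 = \left(20448 + 29389\right) - 10406 = 49837 - 10406 = 39431$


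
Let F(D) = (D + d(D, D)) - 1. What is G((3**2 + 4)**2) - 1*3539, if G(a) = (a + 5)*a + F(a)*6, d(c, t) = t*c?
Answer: 198241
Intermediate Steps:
d(c, t) = c*t
F(D) = -1 + D + D**2 (F(D) = (D + D*D) - 1 = (D + D**2) - 1 = -1 + D + D**2)
G(a) = -6 + 6*a + 6*a**2 + a*(5 + a) (G(a) = (a + 5)*a + (-1 + a + a**2)*6 = (5 + a)*a + (-6 + 6*a + 6*a**2) = a*(5 + a) + (-6 + 6*a + 6*a**2) = -6 + 6*a + 6*a**2 + a*(5 + a))
G((3**2 + 4)**2) - 1*3539 = (-6 + 7*((3**2 + 4)**2)**2 + 11*(3**2 + 4)**2) - 1*3539 = (-6 + 7*((9 + 4)**2)**2 + 11*(9 + 4)**2) - 3539 = (-6 + 7*(13**2)**2 + 11*13**2) - 3539 = (-6 + 7*169**2 + 11*169) - 3539 = (-6 + 7*28561 + 1859) - 3539 = (-6 + 199927 + 1859) - 3539 = 201780 - 3539 = 198241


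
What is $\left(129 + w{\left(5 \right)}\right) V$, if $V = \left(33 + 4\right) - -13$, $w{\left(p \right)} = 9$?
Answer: $6900$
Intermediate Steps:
$V = 50$ ($V = 37 + 13 = 50$)
$\left(129 + w{\left(5 \right)}\right) V = \left(129 + 9\right) 50 = 138 \cdot 50 = 6900$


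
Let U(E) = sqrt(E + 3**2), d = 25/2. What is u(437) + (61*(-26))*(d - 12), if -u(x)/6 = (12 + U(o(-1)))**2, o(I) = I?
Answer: -1705 - 288*sqrt(2) ≈ -2112.3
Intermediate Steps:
d = 25/2 (d = 25*(1/2) = 25/2 ≈ 12.500)
U(E) = sqrt(9 + E) (U(E) = sqrt(E + 9) = sqrt(9 + E))
u(x) = -6*(12 + 2*sqrt(2))**2 (u(x) = -6*(12 + sqrt(9 - 1))**2 = -6*(12 + sqrt(8))**2 = -6*(12 + 2*sqrt(2))**2)
u(437) + (61*(-26))*(d - 12) = (-912 - 288*sqrt(2)) + (61*(-26))*(25/2 - 12) = (-912 - 288*sqrt(2)) - 1586*1/2 = (-912 - 288*sqrt(2)) - 793 = -1705 - 288*sqrt(2)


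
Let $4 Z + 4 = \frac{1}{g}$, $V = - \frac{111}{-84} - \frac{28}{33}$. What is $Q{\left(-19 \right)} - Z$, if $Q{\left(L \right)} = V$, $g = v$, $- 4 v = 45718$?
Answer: $\frac{31111561}{21121716} \approx 1.473$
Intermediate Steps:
$v = - \frac{22859}{2}$ ($v = \left(- \frac{1}{4}\right) 45718 = - \frac{22859}{2} \approx -11430.0$)
$g = - \frac{22859}{2} \approx -11430.0$
$V = \frac{437}{924}$ ($V = \left(-111\right) \left(- \frac{1}{84}\right) - \frac{28}{33} = \frac{37}{28} - \frac{28}{33} = \frac{437}{924} \approx 0.47294$)
$Q{\left(L \right)} = \frac{437}{924}$
$Z = - \frac{45719}{45718}$ ($Z = -1 + \frac{1}{4 \left(- \frac{22859}{2}\right)} = -1 + \frac{1}{4} \left(- \frac{2}{22859}\right) = -1 - \frac{1}{45718} = - \frac{45719}{45718} \approx -1.0$)
$Q{\left(-19 \right)} - Z = \frac{437}{924} - - \frac{45719}{45718} = \frac{437}{924} + \frac{45719}{45718} = \frac{31111561}{21121716}$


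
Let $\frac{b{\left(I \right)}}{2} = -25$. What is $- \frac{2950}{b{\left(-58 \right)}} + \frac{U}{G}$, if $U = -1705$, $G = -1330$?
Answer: $\frac{16035}{266} \approx 60.282$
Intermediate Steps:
$b{\left(I \right)} = -50$ ($b{\left(I \right)} = 2 \left(-25\right) = -50$)
$- \frac{2950}{b{\left(-58 \right)}} + \frac{U}{G} = - \frac{2950}{-50} - \frac{1705}{-1330} = \left(-2950\right) \left(- \frac{1}{50}\right) - - \frac{341}{266} = 59 + \frac{341}{266} = \frac{16035}{266}$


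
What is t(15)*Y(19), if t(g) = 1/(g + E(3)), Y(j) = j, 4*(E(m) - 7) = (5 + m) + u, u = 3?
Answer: 76/99 ≈ 0.76768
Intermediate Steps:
E(m) = 9 + m/4 (E(m) = 7 + ((5 + m) + 3)/4 = 7 + (8 + m)/4 = 7 + (2 + m/4) = 9 + m/4)
t(g) = 1/(39/4 + g) (t(g) = 1/(g + (9 + (¼)*3)) = 1/(g + (9 + ¾)) = 1/(g + 39/4) = 1/(39/4 + g))
t(15)*Y(19) = (4/(39 + 4*15))*19 = (4/(39 + 60))*19 = (4/99)*19 = 76/99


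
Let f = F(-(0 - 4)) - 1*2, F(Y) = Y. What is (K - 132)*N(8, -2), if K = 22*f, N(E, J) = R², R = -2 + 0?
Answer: -352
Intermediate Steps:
f = 2 (f = -(0 - 4) - 1*2 = -1*(-4) - 2 = 4 - 2 = 2)
R = -2
N(E, J) = 4 (N(E, J) = (-2)² = 4)
K = 44 (K = 22*2 = 44)
(K - 132)*N(8, -2) = (44 - 132)*4 = -88*4 = -352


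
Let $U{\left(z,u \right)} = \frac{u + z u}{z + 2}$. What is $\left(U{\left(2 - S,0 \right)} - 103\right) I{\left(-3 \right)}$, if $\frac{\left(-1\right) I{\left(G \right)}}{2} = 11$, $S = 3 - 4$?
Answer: $2266$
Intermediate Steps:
$S = -1$
$I{\left(G \right)} = -22$ ($I{\left(G \right)} = \left(-2\right) 11 = -22$)
$U{\left(z,u \right)} = \frac{u + u z}{2 + z}$
$\left(U{\left(2 - S,0 \right)} - 103\right) I{\left(-3 \right)} = \left(\frac{0 \left(1 + \left(2 - -1\right)\right)}{2 + \left(2 - -1\right)} - 103\right) \left(-22\right) = \left(\frac{0 \left(1 + \left(2 + 1\right)\right)}{2 + \left(2 + 1\right)} - 103\right) \left(-22\right) = \left(\frac{0 \left(1 + 3\right)}{2 + 3} - 103\right) \left(-22\right) = \left(0 \cdot \frac{1}{5} \cdot 4 - 103\right) \left(-22\right) = \left(0 - 103\right) \left(-22\right) = \left(-103\right) \left(-22\right) = 2266$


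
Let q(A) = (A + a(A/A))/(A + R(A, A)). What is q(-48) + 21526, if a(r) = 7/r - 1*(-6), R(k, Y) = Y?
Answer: 2066531/96 ≈ 21526.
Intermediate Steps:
a(r) = 6 + 7/r (a(r) = 7/r + 6 = 6 + 7/r)
q(A) = (13 + A)/(2*A) (q(A) = (A + (6 + 7/((A/A))))/(A + A) = (A + (6 + 7/1))/((2*A)) = (A + (6 + 7*1))*(1/(2*A)) = (A + (6 + 7))*(1/(2*A)) = (A + 13)*(1/(2*A)) = (13 + A)*(1/(2*A)) = (13 + A)/(2*A))
q(-48) + 21526 = (½)*(13 - 48)/(-48) + 21526 = (½)*(-1/48)*(-35) + 21526 = 35/96 + 21526 = 2066531/96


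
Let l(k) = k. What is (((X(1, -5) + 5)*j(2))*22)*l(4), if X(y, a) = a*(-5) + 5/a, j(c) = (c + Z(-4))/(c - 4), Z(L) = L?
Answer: 2552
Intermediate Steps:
j(c) = 1 (j(c) = (c - 4)/(c - 4) = (-4 + c)/(-4 + c) = 1)
X(y, a) = -5*a + 5/a
(((X(1, -5) + 5)*j(2))*22)*l(4) = ((((-5*(-5) + 5/(-5)) + 5)*1)*22)*4 = ((((25 + 5*(-⅕)) + 5)*1)*22)*4 = ((((25 - 1) + 5)*1)*22)*4 = (((24 + 5)*1)*22)*4 = ((29*1)*22)*4 = (29*22)*4 = 638*4 = 2552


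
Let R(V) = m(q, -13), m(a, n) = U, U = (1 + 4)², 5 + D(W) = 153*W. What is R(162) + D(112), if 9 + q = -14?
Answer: 17156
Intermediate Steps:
D(W) = -5 + 153*W
q = -23 (q = -9 - 14 = -23)
U = 25 (U = 5² = 25)
m(a, n) = 25
R(V) = 25
R(162) + D(112) = 25 + (-5 + 153*112) = 25 + (-5 + 17136) = 25 + 17131 = 17156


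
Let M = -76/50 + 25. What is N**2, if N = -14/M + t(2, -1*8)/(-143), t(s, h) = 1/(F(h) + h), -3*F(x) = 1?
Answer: 1561222761121/4403807175625 ≈ 0.35452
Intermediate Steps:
F(x) = -1/3 (F(x) = -1/3*1 = -1/3)
M = 587/25 (M = -76*1/50 + 25 = -38/25 + 25 = 587/25 ≈ 23.480)
t(s, h) = 1/(-1/3 + h)
N = -1249489/2098525 (N = -14/587/25 + (3/(-1 + 3*(-1*8)))/(-143) = -14*25/587 + (3/(-1 + 3*(-8)))*(-1/143) = -350/587 + (3/(-1 - 24))*(-1/143) = -350/587 + (3/(-25))*(-1/143) = -350/587 + (3*(-1/25))*(-1/143) = -350/587 - 3/25*(-1/143) = -350/587 + 3/3575 = -1249489/2098525 ≈ -0.59541)
N**2 = (-1249489/2098525)**2 = 1561222761121/4403807175625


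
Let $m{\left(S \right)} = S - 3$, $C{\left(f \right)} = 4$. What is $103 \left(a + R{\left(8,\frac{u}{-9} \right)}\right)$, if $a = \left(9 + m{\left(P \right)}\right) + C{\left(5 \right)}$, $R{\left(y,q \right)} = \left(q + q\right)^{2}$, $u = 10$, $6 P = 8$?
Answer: $\frac{135754}{81} \approx 1676.0$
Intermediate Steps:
$P = \frac{4}{3}$ ($P = \frac{1}{6} \cdot 8 = \frac{4}{3} \approx 1.3333$)
$R{\left(y,q \right)} = 4 q^{2}$ ($R{\left(y,q \right)} = \left(2 q\right)^{2} = 4 q^{2}$)
$m{\left(S \right)} = -3 + S$
$a = \frac{34}{3}$ ($a = \left(9 + \left(-3 + \frac{4}{3}\right)\right) + 4 = \left(9 - \frac{5}{3}\right) + 4 = \frac{22}{3} + 4 = \frac{34}{3} \approx 11.333$)
$103 \left(a + R{\left(8,\frac{u}{-9} \right)}\right) = 103 \left(\frac{34}{3} + 4 \left(\frac{10}{-9}\right)^{2}\right) = 103 \left(\frac{34}{3} + 4 \left(10 \left(- \frac{1}{9}\right)\right)^{2}\right) = 103 \left(\frac{34}{3} + 4 \left(- \frac{10}{9}\right)^{2}\right) = 103 \left(\frac{34}{3} + 4 \cdot \frac{100}{81}\right) = 103 \left(\frac{34}{3} + \frac{400}{81}\right) = 103 \cdot \frac{1318}{81} = \frac{135754}{81}$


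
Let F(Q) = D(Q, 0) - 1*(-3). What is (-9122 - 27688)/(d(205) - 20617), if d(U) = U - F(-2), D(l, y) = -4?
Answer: 36810/20411 ≈ 1.8034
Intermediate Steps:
F(Q) = -1 (F(Q) = -4 - 1*(-3) = -4 + 3 = -1)
d(U) = 1 + U (d(U) = U - 1*(-1) = U + 1 = 1 + U)
(-9122 - 27688)/(d(205) - 20617) = (-9122 - 27688)/((1 + 205) - 20617) = -36810/(206 - 20617) = -36810/(-20411) = -36810*(-1/20411) = 36810/20411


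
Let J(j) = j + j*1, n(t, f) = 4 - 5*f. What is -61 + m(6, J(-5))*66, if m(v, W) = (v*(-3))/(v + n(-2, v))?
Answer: -8/5 ≈ -1.6000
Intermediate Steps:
J(j) = 2*j (J(j) = j + j = 2*j)
m(v, W) = -3*v/(4 - 4*v) (m(v, W) = (v*(-3))/(v + (4 - 5*v)) = (-3*v)/(4 - 4*v) = -3*v/(4 - 4*v))
-61 + m(6, J(-5))*66 = -61 + ((3/4)*6/(-1 + 6))*66 = -61 + ((3/4)*6/5)*66 = -61 + ((3/4)*6*(1/5))*66 = -61 + (9/10)*66 = -61 + 297/5 = -8/5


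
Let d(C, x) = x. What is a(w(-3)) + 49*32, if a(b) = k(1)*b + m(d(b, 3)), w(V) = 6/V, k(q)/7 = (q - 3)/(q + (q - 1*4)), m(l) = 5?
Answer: 1559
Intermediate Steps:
k(q) = 7*(-3 + q)/(-4 + 2*q) (k(q) = 7*((q - 3)/(q + (q - 1*4))) = 7*((-3 + q)/(q + (q - 4))) = 7*((-3 + q)/(q + (-4 + q))) = 7*((-3 + q)/(-4 + 2*q)) = 7*(-3 + q)/(-4 + 2*q))
a(b) = 5 + 7*b (a(b) = (7*(-3 + 1)/(2*(-2 + 1)))*b + 5 = ((7/2)*(-2)/(-1))*b + 5 = ((7/2)*(-1)*(-2))*b + 5 = 7*b + 5 = 5 + 7*b)
a(w(-3)) + 49*32 = (5 + 7*(6/(-3))) + 49*32 = (5 + 7*(6*(-⅓))) + 1568 = (5 + 7*(-2)) + 1568 = (5 - 14) + 1568 = -9 + 1568 = 1559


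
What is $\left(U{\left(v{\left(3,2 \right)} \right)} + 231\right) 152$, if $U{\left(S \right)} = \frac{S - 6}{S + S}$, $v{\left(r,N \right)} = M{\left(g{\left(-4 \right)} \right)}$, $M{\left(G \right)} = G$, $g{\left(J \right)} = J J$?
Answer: $\frac{70319}{2} \approx 35160.0$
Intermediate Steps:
$g{\left(J \right)} = J^{2}$
$v{\left(r,N \right)} = 16$ ($v{\left(r,N \right)} = \left(-4\right)^{2} = 16$)
$U{\left(S \right)} = \frac{-6 + S}{2 S}$
$\left(U{\left(v{\left(3,2 \right)} \right)} + 231\right) 152 = \left(\frac{-6 + 16}{2 \cdot 16} + 231\right) 152 = \left(\frac{1}{2} \cdot \frac{1}{16} \cdot 10 + 231\right) 152 = \left(\frac{5}{16} + 231\right) 152 = \frac{3701}{16} \cdot 152 = \frac{70319}{2}$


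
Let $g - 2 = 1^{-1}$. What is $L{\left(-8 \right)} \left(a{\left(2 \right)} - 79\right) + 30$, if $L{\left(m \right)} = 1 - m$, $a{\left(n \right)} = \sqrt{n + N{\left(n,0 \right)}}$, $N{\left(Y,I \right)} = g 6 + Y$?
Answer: $-681 + 9 \sqrt{22} \approx -638.79$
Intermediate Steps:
$g = 3$ ($g = 2 + 1^{-1} = 2 + 1 = 3$)
$N{\left(Y,I \right)} = 18 + Y$ ($N{\left(Y,I \right)} = 3 \cdot 6 + Y = 18 + Y$)
$a{\left(n \right)} = \sqrt{18 + 2 n}$ ($a{\left(n \right)} = \sqrt{n + \left(18 + n\right)} = \sqrt{18 + 2 n}$)
$L{\left(-8 \right)} \left(a{\left(2 \right)} - 79\right) + 30 = \left(1 - -8\right) \left(\sqrt{18 + 2 \cdot 2} - 79\right) + 30 = \left(1 + 8\right) \left(\sqrt{18 + 4} - 79\right) + 30 = 9 \left(\sqrt{22} - 79\right) + 30 = 9 \left(-79 + \sqrt{22}\right) + 30 = \left(-711 + 9 \sqrt{22}\right) + 30 = -681 + 9 \sqrt{22}$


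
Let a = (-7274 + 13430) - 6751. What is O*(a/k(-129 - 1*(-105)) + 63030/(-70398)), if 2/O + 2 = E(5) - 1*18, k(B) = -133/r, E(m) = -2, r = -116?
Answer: 115886975/2452197 ≈ 47.258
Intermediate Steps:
k(B) = 133/116 (k(B) = -133/(-116) = -133*(-1/116) = 133/116)
a = -595 (a = 6156 - 6751 = -595)
O = -1/11 (O = 2/(-2 + (-2 - 1*18)) = 2/(-2 + (-2 - 18)) = 2/(-2 - 20) = 2/(-22) = 2*(-1/22) = -1/11 ≈ -0.090909)
O*(a/k(-129 - 1*(-105)) + 63030/(-70398)) = -(-595/133/116 + 63030/(-70398))/11 = -(-595*116/133 + 63030*(-1/70398))/11 = -(-9860/19 - 10505/11733)/11 = -1/11*(-115886975/222927) = 115886975/2452197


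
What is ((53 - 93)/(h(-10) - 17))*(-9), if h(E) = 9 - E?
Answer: 180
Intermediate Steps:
((53 - 93)/(h(-10) - 17))*(-9) = ((53 - 93)/((9 - 1*(-10)) - 17))*(-9) = -40/((9 + 10) - 17)*(-9) = -40/(19 - 17)*(-9) = -40/2*(-9) = -40*½*(-9) = -20*(-9) = 180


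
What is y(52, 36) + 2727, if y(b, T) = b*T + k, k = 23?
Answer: 4622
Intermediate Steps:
y(b, T) = 23 + T*b (y(b, T) = b*T + 23 = T*b + 23 = 23 + T*b)
y(52, 36) + 2727 = (23 + 36*52) + 2727 = (23 + 1872) + 2727 = 1895 + 2727 = 4622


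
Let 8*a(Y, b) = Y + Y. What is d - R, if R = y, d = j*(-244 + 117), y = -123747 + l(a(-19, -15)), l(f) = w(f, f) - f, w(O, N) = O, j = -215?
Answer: 151052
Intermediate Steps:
a(Y, b) = Y/4 (a(Y, b) = (Y + Y)/8 = (2*Y)/8 = Y/4)
l(f) = 0 (l(f) = f - f = 0)
y = -123747 (y = -123747 + 0 = -123747)
d = 27305 (d = -215*(-244 + 117) = -215*(-127) = 27305)
R = -123747
d - R = 27305 - 1*(-123747) = 27305 + 123747 = 151052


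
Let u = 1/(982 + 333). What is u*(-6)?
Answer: -6/1315 ≈ -0.0045627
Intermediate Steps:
u = 1/1315 ≈ 0.00076046
u*(-6) = (1/1315)*(-6) = -6/1315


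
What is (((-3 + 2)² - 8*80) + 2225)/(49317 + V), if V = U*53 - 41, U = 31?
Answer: 1586/50919 ≈ 0.031148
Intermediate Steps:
V = 1602 (V = 31*53 - 41 = 1643 - 41 = 1602)
(((-3 + 2)² - 8*80) + 2225)/(49317 + V) = (((-3 + 2)² - 8*80) + 2225)/(49317 + 1602) = (((-1)² - 640) + 2225)/50919 = ((1 - 640) + 2225)*(1/50919) = (-639 + 2225)*(1/50919) = 1586*(1/50919) = 1586/50919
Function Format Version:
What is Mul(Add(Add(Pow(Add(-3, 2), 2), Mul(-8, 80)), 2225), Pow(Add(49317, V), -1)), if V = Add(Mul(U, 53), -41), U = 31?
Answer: Rational(1586, 50919) ≈ 0.031148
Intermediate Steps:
V = 1602 (V = Add(Mul(31, 53), -41) = Add(1643, -41) = 1602)
Mul(Add(Add(Pow(Add(-3, 2), 2), Mul(-8, 80)), 2225), Pow(Add(49317, V), -1)) = Mul(Add(Add(Pow(Add(-3, 2), 2), Mul(-8, 80)), 2225), Pow(Add(49317, 1602), -1)) = Mul(Add(Add(Pow(-1, 2), -640), 2225), Pow(50919, -1)) = Mul(Add(Add(1, -640), 2225), Rational(1, 50919)) = Mul(Add(-639, 2225), Rational(1, 50919)) = Mul(1586, Rational(1, 50919)) = Rational(1586, 50919)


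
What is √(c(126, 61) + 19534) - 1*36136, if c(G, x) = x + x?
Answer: -36136 + 6*√546 ≈ -35996.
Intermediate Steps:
c(G, x) = 2*x
√(c(126, 61) + 19534) - 1*36136 = √(2*61 + 19534) - 1*36136 = √(122 + 19534) - 36136 = √19656 - 36136 = 6*√546 - 36136 = -36136 + 6*√546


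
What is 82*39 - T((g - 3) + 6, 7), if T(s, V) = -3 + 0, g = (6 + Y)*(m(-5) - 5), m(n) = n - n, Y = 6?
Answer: 3201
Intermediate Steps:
m(n) = 0
g = -60 (g = (6 + 6)*(0 - 5) = 12*(-5) = -60)
T(s, V) = -3
82*39 - T((g - 3) + 6, 7) = 82*39 - 1*(-3) = 3198 + 3 = 3201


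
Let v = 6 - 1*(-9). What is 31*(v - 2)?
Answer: 403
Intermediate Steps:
v = 15 (v = 6 + 9 = 15)
31*(v - 2) = 31*(15 - 2) = 31*13 = 403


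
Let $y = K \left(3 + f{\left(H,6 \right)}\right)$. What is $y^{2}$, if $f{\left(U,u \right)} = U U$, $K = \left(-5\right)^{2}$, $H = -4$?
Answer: $225625$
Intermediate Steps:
$K = 25$
$f{\left(U,u \right)} = U^{2}$
$y = 475$ ($y = 25 \left(3 + \left(-4\right)^{2}\right) = 25 \left(3 + 16\right) = 25 \cdot 19 = 475$)
$y^{2} = 475^{2} = 225625$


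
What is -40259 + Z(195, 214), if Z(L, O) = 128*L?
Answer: -15299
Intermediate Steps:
-40259 + Z(195, 214) = -40259 + 128*195 = -40259 + 24960 = -15299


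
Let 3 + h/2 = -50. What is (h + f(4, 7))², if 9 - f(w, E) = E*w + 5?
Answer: 16900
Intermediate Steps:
h = -106 (h = -6 + 2*(-50) = -6 - 100 = -106)
f(w, E) = 4 - E*w (f(w, E) = 9 - (E*w + 5) = 9 - (5 + E*w) = 9 + (-5 - E*w) = 4 - E*w)
(h + f(4, 7))² = (-106 + (4 - 1*7*4))² = (-106 + (4 - 28))² = (-106 - 24)² = (-130)² = 16900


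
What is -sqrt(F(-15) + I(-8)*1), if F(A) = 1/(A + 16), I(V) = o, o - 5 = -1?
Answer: -sqrt(5) ≈ -2.2361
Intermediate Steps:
o = 4 (o = 5 - 1 = 4)
I(V) = 4
F(A) = 1/(16 + A)
-sqrt(F(-15) + I(-8)*1) = -sqrt(1/(16 - 15) + 4*1) = -sqrt(1/1 + 4) = -sqrt(1 + 4) = -sqrt(5)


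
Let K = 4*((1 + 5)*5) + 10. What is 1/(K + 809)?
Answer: 1/939 ≈ 0.0010650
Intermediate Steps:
K = 130 (K = 4*(6*5) + 10 = 4*30 + 10 = 120 + 10 = 130)
1/(K + 809) = 1/(130 + 809) = 1/939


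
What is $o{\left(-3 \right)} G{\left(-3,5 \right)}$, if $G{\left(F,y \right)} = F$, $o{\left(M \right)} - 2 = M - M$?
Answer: $-6$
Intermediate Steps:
$o{\left(M \right)} = 2$ ($o{\left(M \right)} = 2 + \left(M - M\right) = 2 + 0 = 2$)
$o{\left(-3 \right)} G{\left(-3,5 \right)} = 2 \left(-3\right) = -6$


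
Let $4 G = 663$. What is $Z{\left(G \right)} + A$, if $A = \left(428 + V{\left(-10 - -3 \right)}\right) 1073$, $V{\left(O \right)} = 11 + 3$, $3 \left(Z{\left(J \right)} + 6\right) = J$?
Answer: $\frac{1897261}{4} \approx 4.7432 \cdot 10^{5}$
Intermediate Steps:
$G = \frac{663}{4}$ ($G = \frac{1}{4} \cdot 663 = \frac{663}{4} \approx 165.75$)
$Z{\left(J \right)} = -6 + \frac{J}{3}$
$V{\left(O \right)} = 14$
$A = 474266$ ($A = \left(428 + 14\right) 1073 = 442 \cdot 1073 = 474266$)
$Z{\left(G \right)} + A = \left(-6 + \frac{1}{3} \cdot \frac{663}{4}\right) + 474266 = \left(-6 + \frac{221}{4}\right) + 474266 = \frac{197}{4} + 474266 = \frac{1897261}{4}$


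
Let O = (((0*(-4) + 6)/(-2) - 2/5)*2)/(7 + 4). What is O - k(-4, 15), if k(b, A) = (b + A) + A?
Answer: -1464/55 ≈ -26.618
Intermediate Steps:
O = -34/55 (O = (((0 + 6)*(-½) - 2*⅕)*2)/11 = ((6*(-½) - ⅖)*2)*(1/11) = ((-3 - ⅖)*2)*(1/11) = -17/5*2*(1/11) = -34/5*1/11 = -34/55 ≈ -0.61818)
k(b, A) = b + 2*A (k(b, A) = (A + b) + A = b + 2*A)
O - k(-4, 15) = -34/55 - (-4 + 2*15) = -34/55 - (-4 + 30) = -34/55 - 1*26 = -34/55 - 26 = -1464/55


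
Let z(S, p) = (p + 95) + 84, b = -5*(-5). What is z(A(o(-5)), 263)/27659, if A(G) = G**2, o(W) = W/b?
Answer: 26/1627 ≈ 0.015980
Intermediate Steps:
b = 25
o(W) = W/25
z(S, p) = 179 + p (z(S, p) = (95 + p) + 84 = 179 + p)
z(A(o(-5)), 263)/27659 = (179 + 263)/27659 = 442*(1/27659) = 26/1627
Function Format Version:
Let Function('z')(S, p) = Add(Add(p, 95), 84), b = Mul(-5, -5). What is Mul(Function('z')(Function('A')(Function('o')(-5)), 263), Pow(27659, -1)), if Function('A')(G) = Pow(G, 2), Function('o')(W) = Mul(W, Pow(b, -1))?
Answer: Rational(26, 1627) ≈ 0.015980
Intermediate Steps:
b = 25
Function('o')(W) = Mul(Rational(1, 25), W) (Function('o')(W) = Mul(W, Pow(25, -1)) = Mul(W, Rational(1, 25)) = Mul(Rational(1, 25), W))
Function('z')(S, p) = Add(179, p) (Function('z')(S, p) = Add(Add(95, p), 84) = Add(179, p))
Mul(Function('z')(Function('A')(Function('o')(-5)), 263), Pow(27659, -1)) = Mul(Add(179, 263), Pow(27659, -1)) = Mul(442, Rational(1, 27659)) = Rational(26, 1627)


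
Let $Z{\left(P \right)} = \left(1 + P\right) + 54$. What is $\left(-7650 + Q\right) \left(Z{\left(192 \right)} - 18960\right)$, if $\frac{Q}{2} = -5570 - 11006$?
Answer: $763527826$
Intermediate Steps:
$Q = -33152$ ($Q = 2 \left(-5570 - 11006\right) = 2 \left(-16576\right) = -33152$)
$Z{\left(P \right)} = 55 + P$
$\left(-7650 + Q\right) \left(Z{\left(192 \right)} - 18960\right) = \left(-7650 - 33152\right) \left(\left(55 + 192\right) - 18960\right) = - 40802 \left(247 - 18960\right) = \left(-40802\right) \left(-18713\right) = 763527826$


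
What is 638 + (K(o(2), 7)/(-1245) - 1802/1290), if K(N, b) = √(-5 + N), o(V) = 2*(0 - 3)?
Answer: 410609/645 - I*√11/1245 ≈ 636.6 - 0.002664*I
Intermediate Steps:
o(V) = -6 (o(V) = 2*(-3) = -6)
638 + (K(o(2), 7)/(-1245) - 1802/1290) = 638 + (√(-5 - 6)/(-1245) - 1802/1290) = 638 + (√(-11)*(-1/1245) - 1802*1/1290) = 638 + ((I*√11)*(-1/1245) - 901/645) = 638 + (-I*√11/1245 - 901/645) = 638 + (-901/645 - I*√11/1245) = 410609/645 - I*√11/1245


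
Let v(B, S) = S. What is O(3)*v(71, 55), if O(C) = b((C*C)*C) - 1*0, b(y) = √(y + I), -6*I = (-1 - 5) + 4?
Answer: 55*√246/3 ≈ 287.55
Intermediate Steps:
I = ⅓ (I = -((-1 - 5) + 4)/6 = -(-6 + 4)/6 = -⅙*(-2) = ⅓ ≈ 0.33333)
b(y) = √(⅓ + y) (b(y) = √(y + ⅓) = √(⅓ + y))
O(C) = √(3 + 9*C³)/3 (O(C) = √(3 + 9*((C*C)*C))/3 - 1*0 = √(3 + 9*(C²*C))/3 + 0 = √(3 + 9*C³)/3 + 0 = √(3 + 9*C³)/3)
O(3)*v(71, 55) = (√(3 + 9*3³)/3)*55 = (√(3 + 9*27)/3)*55 = (√(3 + 243)/3)*55 = (√246/3)*55 = 55*√246/3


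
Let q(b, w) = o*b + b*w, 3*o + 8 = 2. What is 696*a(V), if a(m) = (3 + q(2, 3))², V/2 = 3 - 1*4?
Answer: 17400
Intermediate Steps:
o = -2 (o = -8/3 + (⅓)*2 = -8/3 + ⅔ = -2)
V = -2 (V = 2*(3 - 1*4) = 2*(3 - 4) = 2*(-1) = -2)
q(b, w) = -2*b + b*w
a(m) = 25 (a(m) = (3 + 2*(-2 + 3))² = (3 + 2*1)² = (3 + 2)² = 5² = 25)
696*a(V) = 696*25 = 17400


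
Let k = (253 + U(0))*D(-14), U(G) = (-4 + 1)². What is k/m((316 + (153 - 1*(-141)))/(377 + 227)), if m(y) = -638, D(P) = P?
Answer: 1834/319 ≈ 5.7492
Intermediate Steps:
U(G) = 9 (U(G) = (-3)² = 9)
k = -3668 (k = (253 + 9)*(-14) = 262*(-14) = -3668)
k/m((316 + (153 - 1*(-141)))/(377 + 227)) = -3668/(-638) = -3668*(-1/638) = 1834/319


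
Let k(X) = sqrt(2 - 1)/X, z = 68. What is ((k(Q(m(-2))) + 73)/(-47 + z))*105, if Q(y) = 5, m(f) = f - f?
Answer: 366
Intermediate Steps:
m(f) = 0
k(X) = 1/X (k(X) = sqrt(1)/X = 1/X)
((k(Q(m(-2))) + 73)/(-47 + z))*105 = ((1/5 + 73)/(-47 + 68))*105 = ((1/5 + 73)/21)*105 = ((366/5)*(1/21))*105 = (122/35)*105 = 366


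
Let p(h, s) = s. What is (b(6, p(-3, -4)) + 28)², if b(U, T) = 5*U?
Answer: 3364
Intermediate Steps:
(b(6, p(-3, -4)) + 28)² = (5*6 + 28)² = (30 + 28)² = 58² = 3364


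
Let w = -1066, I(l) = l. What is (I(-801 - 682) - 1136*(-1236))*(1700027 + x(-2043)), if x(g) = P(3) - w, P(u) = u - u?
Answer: 2385975156009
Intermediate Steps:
P(u) = 0
x(g) = 1066 (x(g) = 0 - 1*(-1066) = 0 + 1066 = 1066)
(I(-801 - 682) - 1136*(-1236))*(1700027 + x(-2043)) = ((-801 - 682) - 1136*(-1236))*(1700027 + 1066) = (-1483 + 1404096)*1701093 = 1402613*1701093 = 2385975156009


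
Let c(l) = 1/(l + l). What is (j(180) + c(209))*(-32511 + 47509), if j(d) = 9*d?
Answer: 5078030339/209 ≈ 2.4297e+7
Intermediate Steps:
c(l) = 1/(2*l)
(j(180) + c(209))*(-32511 + 47509) = (9*180 + (½)/209)*(-32511 + 47509) = (1620 + (½)*(1/209))*14998 = (1620 + 1/418)*14998 = (677161/418)*14998 = 5078030339/209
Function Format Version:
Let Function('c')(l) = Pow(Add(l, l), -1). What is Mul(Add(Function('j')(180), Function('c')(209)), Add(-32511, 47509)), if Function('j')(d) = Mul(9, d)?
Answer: Rational(5078030339, 209) ≈ 2.4297e+7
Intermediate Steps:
Function('c')(l) = Mul(Rational(1, 2), Pow(l, -1)) (Function('c')(l) = Pow(Mul(2, l), -1) = Mul(Rational(1, 2), Pow(l, -1)))
Mul(Add(Function('j')(180), Function('c')(209)), Add(-32511, 47509)) = Mul(Add(Mul(9, 180), Mul(Rational(1, 2), Pow(209, -1))), Add(-32511, 47509)) = Mul(Add(1620, Mul(Rational(1, 2), Rational(1, 209))), 14998) = Mul(Add(1620, Rational(1, 418)), 14998) = Mul(Rational(677161, 418), 14998) = Rational(5078030339, 209)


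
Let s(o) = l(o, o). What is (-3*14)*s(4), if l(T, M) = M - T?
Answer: 0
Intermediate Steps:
s(o) = 0 (s(o) = o - o = 0)
(-3*14)*s(4) = -3*14*0 = -42*0 = 0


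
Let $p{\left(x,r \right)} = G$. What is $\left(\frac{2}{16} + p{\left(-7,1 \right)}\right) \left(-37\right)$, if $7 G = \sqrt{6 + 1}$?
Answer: $- \frac{37}{8} - \frac{37 \sqrt{7}}{7} \approx -18.61$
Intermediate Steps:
$G = \frac{\sqrt{7}}{7}$ ($G = \frac{\sqrt{6 + 1}}{7} = \frac{\sqrt{7}}{7} \approx 0.37796$)
$p{\left(x,r \right)} = \frac{\sqrt{7}}{7}$
$\left(\frac{2}{16} + p{\left(-7,1 \right)}\right) \left(-37\right) = \left(\frac{2}{16} + \frac{\sqrt{7}}{7}\right) \left(-37\right) = \left(2 \cdot \frac{1}{16} + \frac{\sqrt{7}}{7}\right) \left(-37\right) = \left(\frac{1}{8} + \frac{\sqrt{7}}{7}\right) \left(-37\right) = - \frac{37}{8} - \frac{37 \sqrt{7}}{7}$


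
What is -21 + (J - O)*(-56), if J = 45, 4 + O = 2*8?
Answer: -1869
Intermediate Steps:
O = 12 (O = -4 + 2*8 = -4 + 16 = 12)
-21 + (J - O)*(-56) = -21 + (45 - 1*12)*(-56) = -21 + (45 - 12)*(-56) = -21 + 33*(-56) = -21 - 1848 = -1869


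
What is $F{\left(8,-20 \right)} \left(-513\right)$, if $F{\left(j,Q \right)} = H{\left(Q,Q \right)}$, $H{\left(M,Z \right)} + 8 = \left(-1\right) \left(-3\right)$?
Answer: $2565$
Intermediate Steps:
$H{\left(M,Z \right)} = -5$ ($H{\left(M,Z \right)} = -8 - -3 = -8 + 3 = -5$)
$F{\left(j,Q \right)} = -5$
$F{\left(8,-20 \right)} \left(-513\right) = \left(-5\right) \left(-513\right) = 2565$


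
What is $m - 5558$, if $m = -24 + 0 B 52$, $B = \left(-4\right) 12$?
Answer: $-5582$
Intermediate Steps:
$B = -48$
$m = -24$ ($m = -24 + 0 \left(-48\right) 52 = -24 + 0 \cdot 52 = -24 + 0 = -24$)
$m - 5558 = -24 - 5558 = -5582$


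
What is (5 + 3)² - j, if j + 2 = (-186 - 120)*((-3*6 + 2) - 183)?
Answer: -60828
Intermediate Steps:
j = 60892 (j = -2 + (-186 - 120)*((-3*6 + 2) - 183) = -2 - 306*((-18 + 2) - 183) = -2 - 306*(-16 - 183) = -2 - 306*(-199) = -2 + 60894 = 60892)
(5 + 3)² - j = (5 + 3)² - 1*60892 = 8² - 60892 = 64 - 60892 = -60828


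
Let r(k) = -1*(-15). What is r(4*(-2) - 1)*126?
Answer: 1890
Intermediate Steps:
r(k) = 15
r(4*(-2) - 1)*126 = 15*126 = 1890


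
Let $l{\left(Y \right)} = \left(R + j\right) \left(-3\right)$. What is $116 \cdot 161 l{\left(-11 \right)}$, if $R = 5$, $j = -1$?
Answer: $-224112$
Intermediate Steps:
$l{\left(Y \right)} = -12$ ($l{\left(Y \right)} = \left(5 - 1\right) \left(-3\right) = 4 \left(-3\right) = -12$)
$116 \cdot 161 l{\left(-11 \right)} = 116 \cdot 161 \left(-12\right) = 18676 \left(-12\right) = -224112$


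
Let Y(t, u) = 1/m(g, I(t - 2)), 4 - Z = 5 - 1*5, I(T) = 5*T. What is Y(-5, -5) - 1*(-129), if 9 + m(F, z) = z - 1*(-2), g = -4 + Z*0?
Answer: 5417/42 ≈ 128.98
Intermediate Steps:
Z = 4 (Z = 4 - (5 - 1*5) = 4 - (5 - 5) = 4 - 1*0 = 4 + 0 = 4)
g = -4 (g = -4 + 4*0 = -4 + 0 = -4)
m(F, z) = -7 + z (m(F, z) = -9 + (z - 1*(-2)) = -9 + (z + 2) = -9 + (2 + z) = -7 + z)
Y(t, u) = 1/(-17 + 5*t) (Y(t, u) = 1/(-7 + 5*(t - 2)) = 1/(-7 + 5*(-2 + t)) = 1/(-7 + (-10 + 5*t)) = 1/(-17 + 5*t))
Y(-5, -5) - 1*(-129) = 1/(-17 + 5*(-5)) - 1*(-129) = 1/(-17 - 25) + 129 = 1/(-42) + 129 = -1/42 + 129 = 5417/42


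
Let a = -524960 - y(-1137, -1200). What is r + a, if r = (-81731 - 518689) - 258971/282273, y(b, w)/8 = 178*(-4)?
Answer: -316056820703/282273 ≈ -1.1197e+6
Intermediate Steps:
y(b, w) = -5696 (y(b, w) = 8*(178*(-4)) = 8*(-712) = -5696)
a = -519264 (a = -524960 - 1*(-5696) = -524960 + 5696 = -519264)
r = -169482613631/282273 (r = -600420 - 258971*1/282273 = -600420 - 258971/282273 = -169482613631/282273 ≈ -6.0042e+5)
r + a = -169482613631/282273 - 519264 = -316056820703/282273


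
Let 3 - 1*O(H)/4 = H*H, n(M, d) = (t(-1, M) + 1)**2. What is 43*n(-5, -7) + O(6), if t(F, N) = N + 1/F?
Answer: 943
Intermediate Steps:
n(M, d) = M**2 (n(M, d) = ((M + 1/(-1)) + 1)**2 = ((M - 1) + 1)**2 = ((-1 + M) + 1)**2 = M**2)
O(H) = 12 - 4*H**2 (O(H) = 12 - 4*H*H = 12 - 4*H**2)
43*n(-5, -7) + O(6) = 43*(-5)**2 + (12 - 4*6**2) = 43*25 + (12 - 4*36) = 1075 + (12 - 144) = 1075 - 132 = 943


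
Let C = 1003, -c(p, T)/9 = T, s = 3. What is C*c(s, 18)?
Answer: -162486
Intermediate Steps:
c(p, T) = -9*T
C*c(s, 18) = 1003*(-9*18) = 1003*(-162) = -162486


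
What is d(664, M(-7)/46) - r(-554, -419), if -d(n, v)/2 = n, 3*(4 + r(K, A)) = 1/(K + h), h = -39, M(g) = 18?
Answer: -2355395/1779 ≈ -1324.0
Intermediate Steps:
r(K, A) = -4 + 1/(3*(-39 + K)) (r(K, A) = -4 + 1/(3*(K - 39)) = -4 + 1/(3*(-39 + K)))
d(n, v) = -2*n
d(664, M(-7)/46) - r(-554, -419) = -2*664 - (469 - 12*(-554))/(3*(-39 - 554)) = -1328 - (469 + 6648)/(3*(-593)) = -1328 - (-1)*7117/(3*593) = -1328 - 1*(-7117/1779) = -1328 + 7117/1779 = -2355395/1779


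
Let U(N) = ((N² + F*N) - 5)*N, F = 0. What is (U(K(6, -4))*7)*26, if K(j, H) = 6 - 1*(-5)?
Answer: 232232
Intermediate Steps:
K(j, H) = 11 (K(j, H) = 6 + 5 = 11)
U(N) = N*(-5 + N²) (U(N) = ((N² + 0*N) - 5)*N = ((N² + 0) - 5)*N = (N² - 5)*N = (-5 + N²)*N = N*(-5 + N²))
(U(K(6, -4))*7)*26 = ((11*(-5 + 11²))*7)*26 = ((11*(-5 + 121))*7)*26 = ((11*116)*7)*26 = (1276*7)*26 = 8932*26 = 232232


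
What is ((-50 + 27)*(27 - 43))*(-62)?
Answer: -22816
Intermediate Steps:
((-50 + 27)*(27 - 43))*(-62) = -23*(-16)*(-62) = 368*(-62) = -22816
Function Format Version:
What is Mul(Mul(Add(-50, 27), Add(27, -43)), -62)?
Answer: -22816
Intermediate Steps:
Mul(Mul(Add(-50, 27), Add(27, -43)), -62) = Mul(Mul(-23, -16), -62) = Mul(368, -62) = -22816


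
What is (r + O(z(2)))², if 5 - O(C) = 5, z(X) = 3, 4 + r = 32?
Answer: 784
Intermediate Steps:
r = 28 (r = -4 + 32 = 28)
O(C) = 0 (O(C) = 5 - 1*5 = 5 - 5 = 0)
(r + O(z(2)))² = (28 + 0)² = 28² = 784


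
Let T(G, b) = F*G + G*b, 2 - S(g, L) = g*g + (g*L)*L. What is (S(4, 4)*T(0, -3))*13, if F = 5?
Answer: 0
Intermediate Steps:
S(g, L) = 2 - g² - g*L² (S(g, L) = 2 - (g*g + (g*L)*L) = 2 - (g² + (L*g)*L) = 2 - (g² + g*L²) = 2 + (-g² - g*L²) = 2 - g² - g*L²)
T(G, b) = 5*G + G*b
(S(4, 4)*T(0, -3))*13 = ((2 - 1*4² - 1*4*4²)*(0*(5 - 3)))*13 = ((2 - 1*16 - 1*4*16)*(0*2))*13 = ((2 - 16 - 64)*0)*13 = -78*0*13 = 0*13 = 0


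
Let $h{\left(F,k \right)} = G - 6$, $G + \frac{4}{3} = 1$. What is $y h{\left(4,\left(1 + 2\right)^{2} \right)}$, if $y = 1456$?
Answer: $- \frac{27664}{3} \approx -9221.3$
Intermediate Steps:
$G = - \frac{1}{3}$ ($G = - \frac{4}{3} + 1 = - \frac{1}{3} \approx -0.33333$)
$h{\left(F,k \right)} = - \frac{19}{3}$ ($h{\left(F,k \right)} = - \frac{1}{3} - 6 = - \frac{19}{3}$)
$y h{\left(4,\left(1 + 2\right)^{2} \right)} = 1456 \left(- \frac{19}{3}\right) = - \frac{27664}{3}$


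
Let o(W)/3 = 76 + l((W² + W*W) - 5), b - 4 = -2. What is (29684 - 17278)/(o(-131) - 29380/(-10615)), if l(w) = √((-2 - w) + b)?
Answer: 12903482584960/1632061919437 - 503238981366*I*√3813/1632061919437 ≈ 7.9062 - 19.04*I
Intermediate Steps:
b = 2 (b = 4 - 2 = 2)
l(w) = √(-w) (l(w) = √((-2 - w) + 2) = √(-w))
o(W) = 228 + 3*√(5 - 2*W²) (o(W) = 3*(76 + √(-((W² + W*W) - 5))) = 3*(76 + √(-((W² + W²) - 5))) = 3*(76 + √(-(2*W² - 5))) = 3*(76 + √(-(-5 + 2*W²))) = 3*(76 + √(5 - 2*W²)) = 228 + 3*√(5 - 2*W²))
(29684 - 17278)/(o(-131) - 29380/(-10615)) = (29684 - 17278)/((228 + 3*√(5 - 2*(-131)²)) - 29380/(-10615)) = 12406/((228 + 3*√(5 - 2*17161)) - 29380*(-1/10615)) = 12406/((228 + 3*√(5 - 34322)) + 5876/2123) = 12406/((228 + 3*√(-34317)) + 5876/2123) = 12406/((228 + 3*(3*I*√3813)) + 5876/2123) = 12406/((228 + 9*I*√3813) + 5876/2123) = 12406/(489920/2123 + 9*I*√3813)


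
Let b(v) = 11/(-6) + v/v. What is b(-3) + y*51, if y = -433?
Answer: -132503/6 ≈ -22084.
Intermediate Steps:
b(v) = -⅚ (b(v) = 11*(-⅙) + 1 = -11/6 + 1 = -⅚)
b(-3) + y*51 = -⅚ - 433*51 = -⅚ - 22083 = -132503/6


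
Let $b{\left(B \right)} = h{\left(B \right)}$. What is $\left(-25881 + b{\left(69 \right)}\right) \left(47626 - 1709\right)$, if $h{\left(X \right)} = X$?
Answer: $-1185209604$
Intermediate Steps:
$b{\left(B \right)} = B$
$\left(-25881 + b{\left(69 \right)}\right) \left(47626 - 1709\right) = \left(-25881 + 69\right) \left(47626 - 1709\right) = \left(-25812\right) 45917 = -1185209604$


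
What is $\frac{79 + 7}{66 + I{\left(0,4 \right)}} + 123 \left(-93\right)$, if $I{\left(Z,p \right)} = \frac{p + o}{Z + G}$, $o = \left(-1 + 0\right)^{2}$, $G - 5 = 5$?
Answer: $- \frac{1521215}{133} \approx -11438.0$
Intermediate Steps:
$G = 10$ ($G = 5 + 5 = 10$)
$o = 1$ ($o = \left(-1\right)^{2} = 1$)
$I{\left(Z,p \right)} = \frac{1 + p}{10 + Z}$ ($I{\left(Z,p \right)} = \frac{p + 1}{Z + 10} = \frac{1 + p}{10 + Z}$)
$\frac{79 + 7}{66 + I{\left(0,4 \right)}} + 123 \left(-93\right) = \frac{79 + 7}{66 + \frac{1 + 4}{10 + 0}} + 123 \left(-93\right) = \frac{86}{66 + \frac{1}{10} \cdot 5} - 11439 = \frac{86}{66 + \frac{1}{2}} - 11439 = \frac{86}{\frac{133}{2}} - 11439 = 86 \cdot \frac{2}{133} - 11439 = \frac{172}{133} - 11439 = - \frac{1521215}{133}$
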